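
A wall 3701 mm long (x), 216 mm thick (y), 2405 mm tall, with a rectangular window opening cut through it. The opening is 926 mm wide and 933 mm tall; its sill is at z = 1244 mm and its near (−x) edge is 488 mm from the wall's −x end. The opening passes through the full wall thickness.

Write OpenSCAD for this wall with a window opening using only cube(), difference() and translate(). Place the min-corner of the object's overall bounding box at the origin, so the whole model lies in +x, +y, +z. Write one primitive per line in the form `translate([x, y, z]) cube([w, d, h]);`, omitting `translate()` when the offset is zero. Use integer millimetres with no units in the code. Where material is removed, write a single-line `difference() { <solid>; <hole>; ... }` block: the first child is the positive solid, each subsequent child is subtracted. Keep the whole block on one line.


difference() { cube([3701, 216, 2405]); translate([488, 0, 1244]) cube([926, 216, 933]); }


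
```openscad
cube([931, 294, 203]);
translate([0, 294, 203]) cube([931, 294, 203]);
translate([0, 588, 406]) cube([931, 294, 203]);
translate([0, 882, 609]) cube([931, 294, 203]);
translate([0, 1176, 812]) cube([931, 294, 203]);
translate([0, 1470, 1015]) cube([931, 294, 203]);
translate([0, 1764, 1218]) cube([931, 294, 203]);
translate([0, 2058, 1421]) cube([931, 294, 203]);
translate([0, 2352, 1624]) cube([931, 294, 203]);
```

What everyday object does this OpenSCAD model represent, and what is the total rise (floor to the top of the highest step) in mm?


A staircase. The total rise is 1827 mm.

9 identical blocks, each offset up and back from the previous — a staircase. Each step is 203 mm tall and there are 9 of them, so the total rise is 9 × 203 = 1827 mm.


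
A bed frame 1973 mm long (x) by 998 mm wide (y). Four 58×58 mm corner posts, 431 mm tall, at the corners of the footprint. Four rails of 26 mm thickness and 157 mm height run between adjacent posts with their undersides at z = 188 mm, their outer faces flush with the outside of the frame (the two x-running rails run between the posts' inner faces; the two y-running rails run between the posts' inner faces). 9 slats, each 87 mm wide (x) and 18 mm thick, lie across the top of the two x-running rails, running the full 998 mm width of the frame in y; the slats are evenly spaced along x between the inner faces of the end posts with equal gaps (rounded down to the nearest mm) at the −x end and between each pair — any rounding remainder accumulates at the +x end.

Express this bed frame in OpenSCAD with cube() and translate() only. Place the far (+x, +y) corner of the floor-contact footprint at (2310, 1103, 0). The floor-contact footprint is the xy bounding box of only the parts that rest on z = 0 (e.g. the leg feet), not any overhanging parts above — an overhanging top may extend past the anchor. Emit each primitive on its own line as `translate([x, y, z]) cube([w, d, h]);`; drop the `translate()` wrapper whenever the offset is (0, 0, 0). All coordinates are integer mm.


// slat z = rail_z + rail_h = 188 + 157 = 345
// slat gap = ⌊(1857 − 9·87) / 10⌋ = 107
translate([337, 105, 0]) cube([58, 58, 431]);
translate([337, 1045, 0]) cube([58, 58, 431]);
translate([2252, 105, 0]) cube([58, 58, 431]);
translate([2252, 1045, 0]) cube([58, 58, 431]);
translate([395, 105, 188]) cube([1857, 26, 157]);
translate([395, 1077, 188]) cube([1857, 26, 157]);
translate([337, 163, 188]) cube([26, 882, 157]);
translate([2284, 163, 188]) cube([26, 882, 157]);
translate([502, 105, 345]) cube([87, 998, 18]);
translate([696, 105, 345]) cube([87, 998, 18]);
translate([890, 105, 345]) cube([87, 998, 18]);
translate([1084, 105, 345]) cube([87, 998, 18]);
translate([1278, 105, 345]) cube([87, 998, 18]);
translate([1472, 105, 345]) cube([87, 998, 18]);
translate([1666, 105, 345]) cube([87, 998, 18]);
translate([1860, 105, 345]) cube([87, 998, 18]);
translate([2054, 105, 345]) cube([87, 998, 18]);


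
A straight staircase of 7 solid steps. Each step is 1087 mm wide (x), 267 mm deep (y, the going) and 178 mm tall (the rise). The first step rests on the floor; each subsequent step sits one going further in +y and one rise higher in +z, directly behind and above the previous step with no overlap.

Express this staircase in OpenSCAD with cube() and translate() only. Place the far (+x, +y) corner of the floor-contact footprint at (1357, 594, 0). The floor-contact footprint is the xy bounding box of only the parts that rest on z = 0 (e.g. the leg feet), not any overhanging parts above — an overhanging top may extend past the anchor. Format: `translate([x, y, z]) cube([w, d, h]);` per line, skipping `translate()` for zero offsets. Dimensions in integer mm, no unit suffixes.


translate([270, 327, 0]) cube([1087, 267, 178]);
translate([270, 594, 178]) cube([1087, 267, 178]);
translate([270, 861, 356]) cube([1087, 267, 178]);
translate([270, 1128, 534]) cube([1087, 267, 178]);
translate([270, 1395, 712]) cube([1087, 267, 178]);
translate([270, 1662, 890]) cube([1087, 267, 178]);
translate([270, 1929, 1068]) cube([1087, 267, 178]);


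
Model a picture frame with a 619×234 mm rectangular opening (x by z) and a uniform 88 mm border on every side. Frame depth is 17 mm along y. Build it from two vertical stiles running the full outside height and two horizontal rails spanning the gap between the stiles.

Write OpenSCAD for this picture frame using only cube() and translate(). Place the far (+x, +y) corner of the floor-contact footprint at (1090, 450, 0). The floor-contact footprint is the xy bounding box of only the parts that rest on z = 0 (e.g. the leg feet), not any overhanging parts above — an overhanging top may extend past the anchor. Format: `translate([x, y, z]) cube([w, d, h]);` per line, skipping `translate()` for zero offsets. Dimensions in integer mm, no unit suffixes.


translate([295, 433, 0]) cube([88, 17, 410]);
translate([1002, 433, 0]) cube([88, 17, 410]);
translate([383, 433, 0]) cube([619, 17, 88]);
translate([383, 433, 322]) cube([619, 17, 88]);


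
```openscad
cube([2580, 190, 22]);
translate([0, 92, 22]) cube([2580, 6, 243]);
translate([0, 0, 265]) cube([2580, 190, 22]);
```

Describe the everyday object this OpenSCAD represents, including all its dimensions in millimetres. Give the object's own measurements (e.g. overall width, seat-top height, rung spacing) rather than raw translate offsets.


An I-beam lying along x, 2580 mm long. Overall section height 287 mm. Two flanges 190 mm wide (y) and 22 mm thick, one on the floor and one at the top; a web 6 mm thick runs between them, centred on the flange width.


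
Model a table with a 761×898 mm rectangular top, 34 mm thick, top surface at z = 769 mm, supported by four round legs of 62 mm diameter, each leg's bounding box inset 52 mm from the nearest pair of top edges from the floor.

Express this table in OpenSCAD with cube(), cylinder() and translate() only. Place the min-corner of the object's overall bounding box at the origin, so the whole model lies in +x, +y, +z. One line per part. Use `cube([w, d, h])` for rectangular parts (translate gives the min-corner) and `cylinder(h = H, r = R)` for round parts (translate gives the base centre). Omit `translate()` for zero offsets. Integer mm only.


translate([0, 0, 735]) cube([761, 898, 34]);
translate([83, 83, 0]) cylinder(h = 735, r = 31);
translate([678, 83, 0]) cylinder(h = 735, r = 31);
translate([83, 815, 0]) cylinder(h = 735, r = 31);
translate([678, 815, 0]) cylinder(h = 735, r = 31);


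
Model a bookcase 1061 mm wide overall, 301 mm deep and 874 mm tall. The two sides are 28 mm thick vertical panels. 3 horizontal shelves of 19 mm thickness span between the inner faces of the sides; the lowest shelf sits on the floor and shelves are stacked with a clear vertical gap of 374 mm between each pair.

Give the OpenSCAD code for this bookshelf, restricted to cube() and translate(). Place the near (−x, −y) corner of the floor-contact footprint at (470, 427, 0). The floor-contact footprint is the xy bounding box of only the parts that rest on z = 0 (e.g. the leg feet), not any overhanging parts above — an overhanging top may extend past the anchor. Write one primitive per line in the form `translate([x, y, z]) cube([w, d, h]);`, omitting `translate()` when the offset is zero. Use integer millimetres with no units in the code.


translate([470, 427, 0]) cube([28, 301, 874]);
translate([1503, 427, 0]) cube([28, 301, 874]);
translate([498, 427, 0]) cube([1005, 301, 19]);
translate([498, 427, 393]) cube([1005, 301, 19]);
translate([498, 427, 786]) cube([1005, 301, 19]);


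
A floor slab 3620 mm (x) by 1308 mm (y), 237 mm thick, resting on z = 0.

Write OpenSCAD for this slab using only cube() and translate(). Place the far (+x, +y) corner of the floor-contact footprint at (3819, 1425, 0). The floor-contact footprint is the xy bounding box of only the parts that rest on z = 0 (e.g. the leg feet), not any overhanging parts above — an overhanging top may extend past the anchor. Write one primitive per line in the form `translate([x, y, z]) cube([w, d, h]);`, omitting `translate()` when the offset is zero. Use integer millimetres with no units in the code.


translate([199, 117, 0]) cube([3620, 1308, 237]);


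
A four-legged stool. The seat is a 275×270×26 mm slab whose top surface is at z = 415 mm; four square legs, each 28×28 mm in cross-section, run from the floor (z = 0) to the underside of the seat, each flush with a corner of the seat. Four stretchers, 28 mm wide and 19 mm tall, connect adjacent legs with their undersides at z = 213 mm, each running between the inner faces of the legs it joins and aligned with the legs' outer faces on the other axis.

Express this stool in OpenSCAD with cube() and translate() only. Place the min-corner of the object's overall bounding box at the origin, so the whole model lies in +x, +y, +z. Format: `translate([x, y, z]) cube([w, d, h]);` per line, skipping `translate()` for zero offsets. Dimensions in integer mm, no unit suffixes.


// leg_h = 415 - 26 = 389
// stretcher span = 275 - 2*28 = 219
translate([0, 0, 389]) cube([275, 270, 26]);
cube([28, 28, 389]);
translate([247, 0, 0]) cube([28, 28, 389]);
translate([0, 242, 0]) cube([28, 28, 389]);
translate([247, 242, 0]) cube([28, 28, 389]);
translate([28, 0, 213]) cube([219, 28, 19]);
translate([28, 242, 213]) cube([219, 28, 19]);
translate([0, 28, 213]) cube([28, 214, 19]);
translate([247, 28, 213]) cube([28, 214, 19]);


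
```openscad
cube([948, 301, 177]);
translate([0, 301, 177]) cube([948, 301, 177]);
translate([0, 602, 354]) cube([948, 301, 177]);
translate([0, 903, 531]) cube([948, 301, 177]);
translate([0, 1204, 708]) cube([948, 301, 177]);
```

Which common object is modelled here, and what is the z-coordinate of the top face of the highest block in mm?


A staircase. The total rise is 885 mm.

5 identical blocks, each offset up and back from the previous — a staircase. Each step is 177 mm tall and there are 5 of them, so the total rise is 5 × 177 = 885 mm.


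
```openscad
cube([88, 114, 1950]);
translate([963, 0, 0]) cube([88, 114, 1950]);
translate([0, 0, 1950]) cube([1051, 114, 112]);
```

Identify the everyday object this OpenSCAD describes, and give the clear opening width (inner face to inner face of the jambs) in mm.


A door frame. The clear opening width is 875 mm.

Two 1950 mm tall posts with a header on top — a door frame. The left jamb is 88 mm wide at x = 0; the right jamb starts at x = 963. The clear opening is 963 − 88 = 875 mm.


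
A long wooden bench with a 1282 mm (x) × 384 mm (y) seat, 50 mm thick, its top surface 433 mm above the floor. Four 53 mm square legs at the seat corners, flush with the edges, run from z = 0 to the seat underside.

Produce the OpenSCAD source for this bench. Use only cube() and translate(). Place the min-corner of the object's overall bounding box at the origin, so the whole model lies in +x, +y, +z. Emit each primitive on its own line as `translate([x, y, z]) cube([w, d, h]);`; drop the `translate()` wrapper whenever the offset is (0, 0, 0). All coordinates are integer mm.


// leg_h = 433 − 50 = 383
translate([0, 0, 383]) cube([1282, 384, 50]);
cube([53, 53, 383]);
translate([0, 331, 0]) cube([53, 53, 383]);
translate([1229, 0, 0]) cube([53, 53, 383]);
translate([1229, 331, 0]) cube([53, 53, 383]);


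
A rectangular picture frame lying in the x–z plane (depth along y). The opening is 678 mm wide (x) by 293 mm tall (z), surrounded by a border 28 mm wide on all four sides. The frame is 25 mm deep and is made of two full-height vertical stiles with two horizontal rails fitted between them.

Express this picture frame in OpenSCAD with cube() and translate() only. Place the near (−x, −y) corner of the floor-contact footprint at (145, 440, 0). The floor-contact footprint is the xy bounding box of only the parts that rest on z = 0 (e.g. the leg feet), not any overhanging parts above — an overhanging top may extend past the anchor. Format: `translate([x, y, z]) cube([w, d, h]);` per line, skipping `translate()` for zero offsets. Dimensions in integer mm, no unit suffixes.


translate([145, 440, 0]) cube([28, 25, 349]);
translate([851, 440, 0]) cube([28, 25, 349]);
translate([173, 440, 0]) cube([678, 25, 28]);
translate([173, 440, 321]) cube([678, 25, 28]);


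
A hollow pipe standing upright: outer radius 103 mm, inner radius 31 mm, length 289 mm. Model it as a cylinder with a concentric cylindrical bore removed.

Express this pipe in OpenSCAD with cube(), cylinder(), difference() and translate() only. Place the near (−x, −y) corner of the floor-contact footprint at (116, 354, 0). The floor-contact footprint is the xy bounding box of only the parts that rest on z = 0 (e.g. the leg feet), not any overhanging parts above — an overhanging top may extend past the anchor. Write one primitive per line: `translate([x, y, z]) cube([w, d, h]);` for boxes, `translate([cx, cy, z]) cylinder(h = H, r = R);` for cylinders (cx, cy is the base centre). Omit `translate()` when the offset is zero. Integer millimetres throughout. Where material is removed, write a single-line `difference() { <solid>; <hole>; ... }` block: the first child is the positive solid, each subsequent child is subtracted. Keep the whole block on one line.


difference() { translate([219, 457, 0]) cylinder(h = 289, r = 103); translate([219, 457, 0]) cylinder(h = 289, r = 31); }


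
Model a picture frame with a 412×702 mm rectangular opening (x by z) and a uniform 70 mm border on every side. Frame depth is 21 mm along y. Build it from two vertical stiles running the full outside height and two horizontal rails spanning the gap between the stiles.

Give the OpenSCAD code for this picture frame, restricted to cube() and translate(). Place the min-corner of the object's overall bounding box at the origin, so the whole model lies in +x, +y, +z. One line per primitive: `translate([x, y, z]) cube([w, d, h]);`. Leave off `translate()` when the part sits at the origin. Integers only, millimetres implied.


cube([70, 21, 842]);
translate([482, 0, 0]) cube([70, 21, 842]);
translate([70, 0, 0]) cube([412, 21, 70]);
translate([70, 0, 772]) cube([412, 21, 70]);


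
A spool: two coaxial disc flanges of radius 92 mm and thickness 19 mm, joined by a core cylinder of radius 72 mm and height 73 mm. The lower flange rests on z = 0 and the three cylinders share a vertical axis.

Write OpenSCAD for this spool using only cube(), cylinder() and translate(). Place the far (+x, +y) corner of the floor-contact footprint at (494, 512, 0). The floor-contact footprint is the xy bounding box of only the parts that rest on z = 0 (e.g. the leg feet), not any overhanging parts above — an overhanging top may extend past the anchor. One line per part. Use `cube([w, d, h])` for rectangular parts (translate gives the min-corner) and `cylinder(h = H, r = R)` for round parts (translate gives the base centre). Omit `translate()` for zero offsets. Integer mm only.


translate([402, 420, 0]) cylinder(h = 19, r = 92);
translate([402, 420, 19]) cylinder(h = 73, r = 72);
translate([402, 420, 92]) cylinder(h = 19, r = 92);


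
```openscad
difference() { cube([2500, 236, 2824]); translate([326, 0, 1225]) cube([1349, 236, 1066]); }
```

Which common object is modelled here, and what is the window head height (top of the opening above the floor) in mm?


A wall with a window opening. The window head height is 2291 mm.

A wall with a rectangular opening subtracted — a window. Sill at z = 1225, opening 1066 mm tall, so the head is at 1225 + 1066 = 2291 mm.


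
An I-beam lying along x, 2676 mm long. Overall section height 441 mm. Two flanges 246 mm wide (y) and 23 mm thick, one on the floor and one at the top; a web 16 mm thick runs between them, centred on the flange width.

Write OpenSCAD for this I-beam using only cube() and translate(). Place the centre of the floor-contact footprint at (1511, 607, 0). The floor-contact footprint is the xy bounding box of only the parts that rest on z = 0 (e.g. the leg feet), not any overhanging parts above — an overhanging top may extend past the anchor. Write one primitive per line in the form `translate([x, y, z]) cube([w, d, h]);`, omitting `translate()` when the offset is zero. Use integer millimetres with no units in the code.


translate([173, 484, 0]) cube([2676, 246, 23]);
translate([173, 599, 23]) cube([2676, 16, 395]);
translate([173, 484, 418]) cube([2676, 246, 23]);


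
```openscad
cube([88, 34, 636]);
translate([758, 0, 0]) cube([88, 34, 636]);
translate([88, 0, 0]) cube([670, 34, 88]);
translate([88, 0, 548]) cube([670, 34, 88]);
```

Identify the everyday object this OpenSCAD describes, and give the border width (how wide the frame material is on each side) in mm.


A picture frame. The border width is 88 mm.

Four thin pieces enclosing a rectangular opening — a picture frame. The two full-height stiles are 636 mm tall; the top rail sits at z = 548 and is 88 mm tall, so the border above the opening is 636 − 548 = 88 mm, matching the stile x-width.


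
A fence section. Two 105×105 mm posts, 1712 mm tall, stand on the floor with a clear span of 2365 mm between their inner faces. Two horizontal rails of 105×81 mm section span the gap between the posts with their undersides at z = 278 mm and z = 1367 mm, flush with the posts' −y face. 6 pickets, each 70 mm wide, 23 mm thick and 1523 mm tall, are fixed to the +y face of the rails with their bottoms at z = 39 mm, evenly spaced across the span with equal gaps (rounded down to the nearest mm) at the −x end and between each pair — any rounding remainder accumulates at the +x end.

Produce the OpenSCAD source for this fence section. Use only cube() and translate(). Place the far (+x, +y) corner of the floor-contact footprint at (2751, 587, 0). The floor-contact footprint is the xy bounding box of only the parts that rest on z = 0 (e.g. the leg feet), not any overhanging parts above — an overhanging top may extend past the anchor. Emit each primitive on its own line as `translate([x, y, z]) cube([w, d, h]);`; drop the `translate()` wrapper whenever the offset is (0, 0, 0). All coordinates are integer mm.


translate([176, 482, 0]) cube([105, 105, 1712]);
translate([2646, 482, 0]) cube([105, 105, 1712]);
translate([281, 482, 278]) cube([2365, 105, 81]);
translate([281, 482, 1367]) cube([2365, 105, 81]);
translate([558, 587, 39]) cube([70, 23, 1523]);
translate([905, 587, 39]) cube([70, 23, 1523]);
translate([1252, 587, 39]) cube([70, 23, 1523]);
translate([1599, 587, 39]) cube([70, 23, 1523]);
translate([1946, 587, 39]) cube([70, 23, 1523]);
translate([2293, 587, 39]) cube([70, 23, 1523]);


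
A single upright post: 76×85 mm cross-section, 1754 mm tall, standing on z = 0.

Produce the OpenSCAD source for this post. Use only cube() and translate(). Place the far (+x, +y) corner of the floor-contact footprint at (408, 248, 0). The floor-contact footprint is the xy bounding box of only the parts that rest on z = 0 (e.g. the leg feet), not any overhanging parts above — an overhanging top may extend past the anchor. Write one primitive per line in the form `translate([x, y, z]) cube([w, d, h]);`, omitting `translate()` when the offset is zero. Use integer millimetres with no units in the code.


translate([332, 163, 0]) cube([76, 85, 1754]);


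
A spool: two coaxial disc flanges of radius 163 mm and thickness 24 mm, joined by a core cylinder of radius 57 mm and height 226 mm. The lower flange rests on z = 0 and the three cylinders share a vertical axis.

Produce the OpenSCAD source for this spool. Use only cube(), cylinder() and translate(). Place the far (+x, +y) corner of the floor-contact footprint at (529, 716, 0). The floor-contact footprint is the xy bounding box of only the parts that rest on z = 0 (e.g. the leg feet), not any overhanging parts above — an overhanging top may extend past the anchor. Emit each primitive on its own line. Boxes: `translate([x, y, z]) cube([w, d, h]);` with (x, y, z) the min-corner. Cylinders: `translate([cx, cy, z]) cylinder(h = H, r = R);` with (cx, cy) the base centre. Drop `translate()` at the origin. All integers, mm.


translate([366, 553, 0]) cylinder(h = 24, r = 163);
translate([366, 553, 24]) cylinder(h = 226, r = 57);
translate([366, 553, 250]) cylinder(h = 24, r = 163);


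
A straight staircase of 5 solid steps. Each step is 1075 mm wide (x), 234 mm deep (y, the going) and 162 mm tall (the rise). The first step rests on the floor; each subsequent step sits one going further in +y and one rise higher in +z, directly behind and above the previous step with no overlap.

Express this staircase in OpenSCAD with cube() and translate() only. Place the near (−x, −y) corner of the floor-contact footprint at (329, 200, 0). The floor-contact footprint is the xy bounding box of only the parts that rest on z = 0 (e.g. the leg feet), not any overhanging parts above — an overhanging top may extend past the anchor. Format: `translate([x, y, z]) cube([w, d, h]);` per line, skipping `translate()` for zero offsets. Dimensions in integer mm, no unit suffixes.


translate([329, 200, 0]) cube([1075, 234, 162]);
translate([329, 434, 162]) cube([1075, 234, 162]);
translate([329, 668, 324]) cube([1075, 234, 162]);
translate([329, 902, 486]) cube([1075, 234, 162]);
translate([329, 1136, 648]) cube([1075, 234, 162]);


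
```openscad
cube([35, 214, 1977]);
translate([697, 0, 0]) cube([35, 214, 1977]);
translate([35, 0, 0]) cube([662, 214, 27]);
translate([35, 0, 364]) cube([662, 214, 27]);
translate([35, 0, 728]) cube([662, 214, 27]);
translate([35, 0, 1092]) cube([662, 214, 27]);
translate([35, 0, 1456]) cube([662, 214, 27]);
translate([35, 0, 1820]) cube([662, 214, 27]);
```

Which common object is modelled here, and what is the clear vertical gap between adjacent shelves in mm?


A bookshelf. The clear shelf gap is 337 mm.

Two tall side panels with 6 horizontal boards between them — a bookshelf. The first two shelf undersides are at z = 0 and z = 364; with shelf thickness 27, the clear gap is 364 − 0 − 27 = 337 mm.


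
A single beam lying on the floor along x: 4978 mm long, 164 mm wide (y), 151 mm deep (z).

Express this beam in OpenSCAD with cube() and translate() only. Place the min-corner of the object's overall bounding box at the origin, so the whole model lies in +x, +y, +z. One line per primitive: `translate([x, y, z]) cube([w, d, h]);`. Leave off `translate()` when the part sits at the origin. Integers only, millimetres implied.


cube([4978, 164, 151]);


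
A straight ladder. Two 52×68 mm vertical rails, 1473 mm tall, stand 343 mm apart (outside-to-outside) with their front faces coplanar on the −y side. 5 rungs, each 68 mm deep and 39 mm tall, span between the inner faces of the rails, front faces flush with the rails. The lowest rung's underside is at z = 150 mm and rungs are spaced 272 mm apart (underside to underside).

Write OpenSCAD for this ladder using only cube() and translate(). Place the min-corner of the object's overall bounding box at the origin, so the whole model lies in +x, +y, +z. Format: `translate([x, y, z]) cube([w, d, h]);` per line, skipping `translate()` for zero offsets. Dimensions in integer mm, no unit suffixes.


cube([52, 68, 1473]);
translate([291, 0, 0]) cube([52, 68, 1473]);
translate([52, 0, 150]) cube([239, 68, 39]);
translate([52, 0, 422]) cube([239, 68, 39]);
translate([52, 0, 694]) cube([239, 68, 39]);
translate([52, 0, 966]) cube([239, 68, 39]);
translate([52, 0, 1238]) cube([239, 68, 39]);


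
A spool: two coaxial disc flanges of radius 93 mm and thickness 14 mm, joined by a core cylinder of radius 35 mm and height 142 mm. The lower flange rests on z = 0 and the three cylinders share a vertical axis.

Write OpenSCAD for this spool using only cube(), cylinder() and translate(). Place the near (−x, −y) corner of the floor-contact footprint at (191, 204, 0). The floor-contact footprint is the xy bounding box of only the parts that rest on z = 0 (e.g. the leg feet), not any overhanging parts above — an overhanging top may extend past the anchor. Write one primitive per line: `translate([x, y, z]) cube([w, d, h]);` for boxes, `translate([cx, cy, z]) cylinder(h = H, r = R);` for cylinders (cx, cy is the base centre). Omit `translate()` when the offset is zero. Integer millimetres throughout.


translate([284, 297, 0]) cylinder(h = 14, r = 93);
translate([284, 297, 14]) cylinder(h = 142, r = 35);
translate([284, 297, 156]) cylinder(h = 14, r = 93);


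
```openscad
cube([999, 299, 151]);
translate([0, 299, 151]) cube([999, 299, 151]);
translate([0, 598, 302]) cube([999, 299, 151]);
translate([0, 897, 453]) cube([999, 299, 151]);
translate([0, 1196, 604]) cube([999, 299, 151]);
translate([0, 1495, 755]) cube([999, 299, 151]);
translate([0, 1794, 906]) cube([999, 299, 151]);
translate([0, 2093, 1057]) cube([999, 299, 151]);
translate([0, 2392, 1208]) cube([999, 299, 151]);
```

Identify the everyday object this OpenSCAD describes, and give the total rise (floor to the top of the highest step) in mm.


A staircase. The total rise is 1359 mm.

9 identical blocks, each offset up and back from the previous — a staircase. Each step is 151 mm tall and there are 9 of them, so the total rise is 9 × 151 = 1359 mm.


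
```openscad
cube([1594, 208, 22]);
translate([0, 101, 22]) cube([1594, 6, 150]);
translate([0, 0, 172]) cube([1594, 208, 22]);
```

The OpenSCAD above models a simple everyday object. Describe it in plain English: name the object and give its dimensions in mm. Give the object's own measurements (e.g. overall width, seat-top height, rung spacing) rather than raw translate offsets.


An I-beam lying along x, 1594 mm long. Overall section height 194 mm. Two flanges 208 mm wide (y) and 22 mm thick, one on the floor and one at the top; a web 6 mm thick runs between them, centred on the flange width.


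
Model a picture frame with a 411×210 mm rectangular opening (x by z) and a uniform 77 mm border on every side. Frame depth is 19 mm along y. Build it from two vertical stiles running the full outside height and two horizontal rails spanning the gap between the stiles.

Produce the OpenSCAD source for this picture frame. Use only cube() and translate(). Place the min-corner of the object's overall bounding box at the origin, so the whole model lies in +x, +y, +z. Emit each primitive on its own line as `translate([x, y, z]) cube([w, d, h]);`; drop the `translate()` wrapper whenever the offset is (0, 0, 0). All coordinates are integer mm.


cube([77, 19, 364]);
translate([488, 0, 0]) cube([77, 19, 364]);
translate([77, 0, 0]) cube([411, 19, 77]);
translate([77, 0, 287]) cube([411, 19, 77]);


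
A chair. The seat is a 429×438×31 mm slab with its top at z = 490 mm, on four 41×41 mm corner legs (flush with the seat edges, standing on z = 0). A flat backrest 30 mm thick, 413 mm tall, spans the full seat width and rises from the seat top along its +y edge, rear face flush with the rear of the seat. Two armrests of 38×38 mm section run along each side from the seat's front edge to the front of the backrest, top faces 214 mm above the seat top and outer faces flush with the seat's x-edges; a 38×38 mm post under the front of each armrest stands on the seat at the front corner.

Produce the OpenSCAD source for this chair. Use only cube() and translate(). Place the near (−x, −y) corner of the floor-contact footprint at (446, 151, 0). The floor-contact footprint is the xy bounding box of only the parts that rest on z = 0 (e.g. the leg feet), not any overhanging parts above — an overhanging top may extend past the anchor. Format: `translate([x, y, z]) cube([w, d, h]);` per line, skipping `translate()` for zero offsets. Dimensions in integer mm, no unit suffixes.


// leg_h = 490 - 31 = 459
// arm post h = 214 - 38 = 176
translate([446, 151, 459]) cube([429, 438, 31]);
translate([446, 151, 0]) cube([41, 41, 459]);
translate([834, 151, 0]) cube([41, 41, 459]);
translate([446, 548, 0]) cube([41, 41, 459]);
translate([834, 548, 0]) cube([41, 41, 459]);
translate([446, 559, 490]) cube([429, 30, 413]);
translate([446, 151, 666]) cube([38, 408, 38]);
translate([837, 151, 666]) cube([38, 408, 38]);
translate([446, 151, 490]) cube([38, 38, 176]);
translate([837, 151, 490]) cube([38, 38, 176]);


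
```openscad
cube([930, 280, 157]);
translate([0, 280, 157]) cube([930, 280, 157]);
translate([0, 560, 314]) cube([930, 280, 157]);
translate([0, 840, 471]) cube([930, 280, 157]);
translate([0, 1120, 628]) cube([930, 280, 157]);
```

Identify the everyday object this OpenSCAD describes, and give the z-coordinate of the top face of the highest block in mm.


A staircase. The total rise is 785 mm.

5 identical blocks, each offset up and back from the previous — a staircase. Each step is 157 mm tall and there are 5 of them, so the total rise is 5 × 157 = 785 mm.


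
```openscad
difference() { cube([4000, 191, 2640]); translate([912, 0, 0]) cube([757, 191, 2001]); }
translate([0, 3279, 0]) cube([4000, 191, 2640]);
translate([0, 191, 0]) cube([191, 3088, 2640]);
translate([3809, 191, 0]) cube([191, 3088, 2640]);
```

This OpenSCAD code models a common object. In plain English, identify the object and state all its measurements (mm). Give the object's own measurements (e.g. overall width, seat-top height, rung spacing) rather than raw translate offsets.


A single room: four walls, each 2640 mm tall and 191 mm thick, enclosing an outside footprint 4000×3470 mm (x × y), no floor or roof. The front and back walls (−y and +y sides) run the full x-width; the side walls fit between their inner faces. A door opening 757 mm wide and 2001 mm tall is cut through the front wall from the floor up, its −x edge 912 mm from the wall's −x end.


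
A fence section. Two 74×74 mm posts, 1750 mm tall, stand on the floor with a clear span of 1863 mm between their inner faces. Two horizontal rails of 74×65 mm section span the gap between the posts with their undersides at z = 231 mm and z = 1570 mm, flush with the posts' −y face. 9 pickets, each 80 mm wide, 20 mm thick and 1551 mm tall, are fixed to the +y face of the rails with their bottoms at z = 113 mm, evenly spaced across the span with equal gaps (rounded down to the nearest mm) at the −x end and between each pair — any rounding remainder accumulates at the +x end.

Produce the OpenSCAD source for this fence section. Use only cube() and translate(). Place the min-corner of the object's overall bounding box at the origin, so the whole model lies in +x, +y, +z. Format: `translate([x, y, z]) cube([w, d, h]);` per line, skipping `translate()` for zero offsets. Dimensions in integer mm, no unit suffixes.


cube([74, 74, 1750]);
translate([1937, 0, 0]) cube([74, 74, 1750]);
translate([74, 0, 231]) cube([1863, 74, 65]);
translate([74, 0, 1570]) cube([1863, 74, 65]);
translate([188, 74, 113]) cube([80, 20, 1551]);
translate([382, 74, 113]) cube([80, 20, 1551]);
translate([576, 74, 113]) cube([80, 20, 1551]);
translate([770, 74, 113]) cube([80, 20, 1551]);
translate([964, 74, 113]) cube([80, 20, 1551]);
translate([1158, 74, 113]) cube([80, 20, 1551]);
translate([1352, 74, 113]) cube([80, 20, 1551]);
translate([1546, 74, 113]) cube([80, 20, 1551]);
translate([1740, 74, 113]) cube([80, 20, 1551]);


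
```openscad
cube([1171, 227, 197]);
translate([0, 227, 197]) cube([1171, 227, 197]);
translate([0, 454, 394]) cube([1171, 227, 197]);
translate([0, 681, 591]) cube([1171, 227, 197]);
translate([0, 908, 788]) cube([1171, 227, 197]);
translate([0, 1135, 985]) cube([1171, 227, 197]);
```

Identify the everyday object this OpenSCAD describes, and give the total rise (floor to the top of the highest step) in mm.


A staircase. The total rise is 1182 mm.

6 identical blocks, each offset up and back from the previous — a staircase. Each step is 197 mm tall and there are 6 of them, so the total rise is 6 × 197 = 1182 mm.


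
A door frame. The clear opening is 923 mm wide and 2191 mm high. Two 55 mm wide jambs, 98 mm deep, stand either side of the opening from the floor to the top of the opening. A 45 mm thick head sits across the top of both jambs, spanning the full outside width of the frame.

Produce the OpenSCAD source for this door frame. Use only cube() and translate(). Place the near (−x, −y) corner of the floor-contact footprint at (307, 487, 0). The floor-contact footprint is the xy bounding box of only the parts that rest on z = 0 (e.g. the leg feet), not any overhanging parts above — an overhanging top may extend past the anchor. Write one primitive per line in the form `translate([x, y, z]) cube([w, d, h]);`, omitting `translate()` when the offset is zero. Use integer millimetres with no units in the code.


translate([307, 487, 0]) cube([55, 98, 2191]);
translate([1285, 487, 0]) cube([55, 98, 2191]);
translate([307, 487, 2191]) cube([1033, 98, 45]);


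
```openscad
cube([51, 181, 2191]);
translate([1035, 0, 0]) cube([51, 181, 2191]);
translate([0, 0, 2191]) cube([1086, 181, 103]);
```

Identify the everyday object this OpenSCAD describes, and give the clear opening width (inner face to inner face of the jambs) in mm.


A door frame. The clear opening width is 984 mm.

Two 2191 mm tall posts with a header on top — a door frame. The left jamb is 51 mm wide at x = 0; the right jamb starts at x = 1035. The clear opening is 1035 − 51 = 984 mm.


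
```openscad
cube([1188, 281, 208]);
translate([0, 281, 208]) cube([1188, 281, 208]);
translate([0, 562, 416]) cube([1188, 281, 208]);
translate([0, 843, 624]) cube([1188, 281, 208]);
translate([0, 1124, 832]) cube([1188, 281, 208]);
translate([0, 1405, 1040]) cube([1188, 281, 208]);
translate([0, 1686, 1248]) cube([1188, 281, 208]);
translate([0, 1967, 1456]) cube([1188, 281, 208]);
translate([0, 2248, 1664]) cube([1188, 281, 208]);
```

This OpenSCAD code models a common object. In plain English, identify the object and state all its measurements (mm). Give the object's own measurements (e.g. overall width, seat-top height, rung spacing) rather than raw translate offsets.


A straight staircase of 9 solid steps. Each step is 1188 mm wide (x), 281 mm deep (y, the going) and 208 mm tall (the rise). The first step rests on the floor; each subsequent step sits one going further in +y and one rise higher in +z, directly behind and above the previous step with no overlap.


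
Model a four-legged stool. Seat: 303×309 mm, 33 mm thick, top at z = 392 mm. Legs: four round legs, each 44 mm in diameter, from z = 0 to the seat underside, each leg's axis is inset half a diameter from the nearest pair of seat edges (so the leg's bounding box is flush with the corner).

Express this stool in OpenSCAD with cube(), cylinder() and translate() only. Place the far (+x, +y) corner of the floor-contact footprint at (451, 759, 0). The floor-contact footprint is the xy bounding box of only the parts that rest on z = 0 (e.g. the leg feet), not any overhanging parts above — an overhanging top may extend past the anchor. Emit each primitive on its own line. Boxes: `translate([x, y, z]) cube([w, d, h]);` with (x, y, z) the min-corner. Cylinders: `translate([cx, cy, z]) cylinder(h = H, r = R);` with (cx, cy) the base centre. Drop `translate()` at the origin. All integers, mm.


// leg_h = 392 - 33 = 359
translate([148, 450, 359]) cube([303, 309, 33]);
translate([170, 472, 0]) cylinder(h = 359, r = 22);
translate([429, 472, 0]) cylinder(h = 359, r = 22);
translate([170, 737, 0]) cylinder(h = 359, r = 22);
translate([429, 737, 0]) cylinder(h = 359, r = 22);


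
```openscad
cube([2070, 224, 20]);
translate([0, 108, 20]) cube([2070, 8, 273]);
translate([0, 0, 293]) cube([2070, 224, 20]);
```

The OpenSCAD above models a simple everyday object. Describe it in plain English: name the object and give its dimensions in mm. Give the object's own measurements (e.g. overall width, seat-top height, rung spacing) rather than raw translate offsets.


An I-beam lying along x, 2070 mm long. Overall section height 313 mm. Two flanges 224 mm wide (y) and 20 mm thick, one on the floor and one at the top; a web 8 mm thick runs between them, centred on the flange width.


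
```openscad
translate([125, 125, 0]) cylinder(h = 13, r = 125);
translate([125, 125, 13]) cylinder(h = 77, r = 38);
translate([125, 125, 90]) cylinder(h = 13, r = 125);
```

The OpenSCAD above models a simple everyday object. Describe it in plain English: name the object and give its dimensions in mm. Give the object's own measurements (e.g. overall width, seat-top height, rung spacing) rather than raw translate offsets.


A spool: two coaxial disc flanges of radius 125 mm and thickness 13 mm, joined by a core cylinder of radius 38 mm and height 77 mm. The lower flange rests on z = 0 and the three cylinders share a vertical axis.


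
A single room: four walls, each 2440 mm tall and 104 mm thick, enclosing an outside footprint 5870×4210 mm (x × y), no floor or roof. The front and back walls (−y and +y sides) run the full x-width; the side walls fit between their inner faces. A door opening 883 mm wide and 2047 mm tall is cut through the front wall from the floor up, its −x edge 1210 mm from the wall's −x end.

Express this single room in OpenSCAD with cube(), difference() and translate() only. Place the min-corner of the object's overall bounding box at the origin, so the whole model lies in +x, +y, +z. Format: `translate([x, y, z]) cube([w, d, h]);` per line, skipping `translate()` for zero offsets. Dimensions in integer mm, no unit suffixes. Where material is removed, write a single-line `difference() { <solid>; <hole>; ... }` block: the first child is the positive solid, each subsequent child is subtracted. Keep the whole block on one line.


difference() { cube([5870, 104, 2440]); translate([1210, 0, 0]) cube([883, 104, 2047]); }
translate([0, 4106, 0]) cube([5870, 104, 2440]);
translate([0, 104, 0]) cube([104, 4002, 2440]);
translate([5766, 104, 0]) cube([104, 4002, 2440]);


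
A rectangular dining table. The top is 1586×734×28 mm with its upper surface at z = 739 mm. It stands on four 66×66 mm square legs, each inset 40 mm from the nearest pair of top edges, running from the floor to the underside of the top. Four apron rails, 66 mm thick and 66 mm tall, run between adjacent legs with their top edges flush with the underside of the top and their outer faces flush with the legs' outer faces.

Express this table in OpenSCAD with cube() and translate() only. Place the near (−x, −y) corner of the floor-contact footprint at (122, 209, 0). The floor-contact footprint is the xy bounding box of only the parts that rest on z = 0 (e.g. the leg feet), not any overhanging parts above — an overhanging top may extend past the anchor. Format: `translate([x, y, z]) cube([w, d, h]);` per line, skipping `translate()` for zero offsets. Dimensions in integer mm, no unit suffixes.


translate([82, 169, 711]) cube([1586, 734, 28]);
translate([122, 209, 0]) cube([66, 66, 711]);
translate([1562, 209, 0]) cube([66, 66, 711]);
translate([122, 797, 0]) cube([66, 66, 711]);
translate([1562, 797, 0]) cube([66, 66, 711]);
translate([188, 209, 645]) cube([1374, 66, 66]);
translate([188, 797, 645]) cube([1374, 66, 66]);
translate([122, 275, 645]) cube([66, 522, 66]);
translate([1562, 275, 645]) cube([66, 522, 66]);
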